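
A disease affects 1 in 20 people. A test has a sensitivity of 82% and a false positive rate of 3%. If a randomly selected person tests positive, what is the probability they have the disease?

Let D = the rare event, + = positive/flagged.
P(D) = 1/20
P(+|D) = 82/100 = 41/50
P(+|D') = 3/100
P(+) = P(+|D)P(D) + P(+|D')P(D')
     = \frac{41}{50} × \frac{1}{20} + \frac{3}{100} × \frac{19}{20}
     = \frac{139}{2000}
P(D|+) = P(+|D)P(D)/P(+) = \frac{82}{139}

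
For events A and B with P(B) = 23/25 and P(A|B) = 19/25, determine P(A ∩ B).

By definition, P(A|B) = P(A ∩ B) / P(B)
So P(A ∩ B) = P(A|B) × P(B)
= 19/25 × 23/25
= 437/625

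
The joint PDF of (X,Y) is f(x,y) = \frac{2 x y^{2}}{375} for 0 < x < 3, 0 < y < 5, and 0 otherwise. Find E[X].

f_X(x) = ∫_0^5 \frac{2 x y^{2}}{375} dy = \frac{2 x}{9}
E[X] = ∫_0^3 x × (\frac{2 x}{9}) dx = 2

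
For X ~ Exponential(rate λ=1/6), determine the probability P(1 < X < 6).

P(1 < X < 6) = ∫_{1}^{6} f(x) dx
where f(x) = \frac{e^{- \frac{x}{6}}}{6}
= - \frac{1}{e} + e^{- \frac{1}{6}}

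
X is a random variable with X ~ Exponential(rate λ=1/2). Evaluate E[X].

For X ~ Exponential(rate λ=1/2), the expected value is:
E[X] = 2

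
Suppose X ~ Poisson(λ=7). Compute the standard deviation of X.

For X ~ Poisson(λ=7):
Var(X) = 7
SD(X) = √(Var(X)) = √(7) = \sqrt{7}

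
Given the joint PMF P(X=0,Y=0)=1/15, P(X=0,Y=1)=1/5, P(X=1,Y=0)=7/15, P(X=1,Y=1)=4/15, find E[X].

First find marginal of X:
P(X=0) = 4/15
P(X=1) = 11/15
E[X] = 0 × 4/15 + 1 × 11/15 = 11/15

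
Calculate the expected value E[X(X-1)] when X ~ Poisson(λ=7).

E[X(X-1)] = E[X² - X] = E[X²] - E[X]
E[X] = 7
E[X²] = Var(X) + (E[X])² = 7 + (7)² = 56
E[X(X-1)] = 56 - 7 = 49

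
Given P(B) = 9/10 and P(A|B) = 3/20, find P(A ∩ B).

By definition, P(A|B) = P(A ∩ B) / P(B)
So P(A ∩ B) = P(A|B) × P(B)
= 3/20 × 9/10
= 27/200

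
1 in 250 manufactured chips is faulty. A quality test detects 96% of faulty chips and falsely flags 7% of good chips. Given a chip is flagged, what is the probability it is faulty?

Let D = the rare event, + = positive/flagged.
P(D) = 1/250
P(+|D) = 96/100 = 24/25
P(+|D') = 7/100
P(+) = P(+|D)P(D) + P(+|D')P(D')
     = \frac{24}{25} × \frac{1}{250} + \frac{7}{100} × \frac{249}{250}
     = \frac{1839}{25000}
P(D|+) = P(+|D)P(D)/P(+) = \frac{32}{613}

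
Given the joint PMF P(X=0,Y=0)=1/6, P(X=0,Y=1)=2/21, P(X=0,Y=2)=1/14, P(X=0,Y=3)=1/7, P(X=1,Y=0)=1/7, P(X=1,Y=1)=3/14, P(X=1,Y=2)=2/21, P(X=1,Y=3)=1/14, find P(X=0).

P(X=0) = P(X=0,Y=0) + P(X=0,Y=1) + P(X=0,Y=2) + P(X=0,Y=3)
= 1/6 + 2/21 + 1/14 + 1/7
= 10/21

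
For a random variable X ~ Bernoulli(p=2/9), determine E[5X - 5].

For X ~ Bernoulli(p=2/9):
E[X] = \frac{2}{9}
E[5X - 5] = 5 × E[X] - 5 = - \frac{35}{9}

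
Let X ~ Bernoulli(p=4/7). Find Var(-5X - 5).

For X ~ Bernoulli(p=4/7):
Var(X) = \frac{12}{49}
Var(-5X - 5) = (-5)² × Var(X) = 25 × \frac{12}{49} = \frac{300}{49}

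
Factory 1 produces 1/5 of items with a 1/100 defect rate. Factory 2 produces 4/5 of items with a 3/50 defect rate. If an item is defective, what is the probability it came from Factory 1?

Using Bayes' theorem:
P(F1) = 1/5, P(D|F1) = 1/100
P(F2) = 4/5, P(D|F2) = 3/50
P(D) = P(D|F1)P(F1) + P(D|F2)P(F2)
     = \frac{1}{20}
P(F1|D) = P(D|F1)P(F1) / P(D)
= \frac{1}{25}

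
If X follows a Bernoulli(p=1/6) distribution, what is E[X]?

For X ~ Bernoulli(p=1/6), the expected value is:
E[X] = \frac{1}{6}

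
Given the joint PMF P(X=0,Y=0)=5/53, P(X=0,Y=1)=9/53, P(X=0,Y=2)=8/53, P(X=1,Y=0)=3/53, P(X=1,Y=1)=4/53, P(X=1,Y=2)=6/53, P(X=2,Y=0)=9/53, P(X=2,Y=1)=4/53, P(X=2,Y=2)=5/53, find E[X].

First find marginal of X:
P(X=0) = 22/53
P(X=1) = 13/53
P(X=2) = 18/53
E[X] = 0 × 22/53 + 1 × 13/53 + 2 × 18/53 = 49/53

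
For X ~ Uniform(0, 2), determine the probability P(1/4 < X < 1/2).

P(1/4 < X < 1/2) = ∫_{1/4}^{1/2} f(x) dx
where f(x) = \frac{1}{2}
= \frac{1}{8}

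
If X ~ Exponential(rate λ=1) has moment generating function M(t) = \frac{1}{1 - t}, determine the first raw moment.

To find E[X], compute M^(1)(0):
M^(1)(t) = \frac{1}{\left(1 - t\right)^{2}}
M^(1)(0) = 1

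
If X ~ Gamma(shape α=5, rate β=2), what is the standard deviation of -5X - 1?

For X ~ Gamma(shape α=5, rate β=2):
Var(X) = \frac{5}{4}
SD(X) = √(Var(X)) = √(\frac{5}{4}) = \frac{\sqrt{5}}{2}
SD(-5X - 1) = |-5| × SD(X) = 5 × \frac{\sqrt{5}}{2} = \frac{5 \sqrt{5}}{2}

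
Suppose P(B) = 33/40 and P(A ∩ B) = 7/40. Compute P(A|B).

P(A|B) = P(A ∩ B) / P(B)
= (7/40) / (33/40)
= 7/33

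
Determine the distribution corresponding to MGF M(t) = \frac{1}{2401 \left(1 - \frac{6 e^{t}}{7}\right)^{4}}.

The MGF M(t) = \frac{1}{2401 \left(1 - \frac{6 e^{t}}{7}\right)^{4}} is the standard form for the NegativeBinomial distribution.
Comparing with the known MGF formula identifies: NegBin(r=4, p=1/7), X = failures before r-th success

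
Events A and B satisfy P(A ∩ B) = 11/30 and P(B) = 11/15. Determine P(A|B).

P(A|B) = P(A ∩ B) / P(B)
= (11/30) / (11/15)
= 1/2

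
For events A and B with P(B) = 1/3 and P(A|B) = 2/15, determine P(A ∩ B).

By definition, P(A|B) = P(A ∩ B) / P(B)
So P(A ∩ B) = P(A|B) × P(B)
= 2/15 × 1/3
= 2/45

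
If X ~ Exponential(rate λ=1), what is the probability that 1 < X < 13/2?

P(1 < X < 13/2) = ∫_{1}^{13/2} f(x) dx
where f(x) = e^{- x}
= - \frac{1}{e^{\frac{13}{2}}} + e^{-1}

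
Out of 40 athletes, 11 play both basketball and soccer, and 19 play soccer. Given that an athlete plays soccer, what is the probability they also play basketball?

P(A ∩ B) = 11/40
P(B) = 19/40
P(A|B) = P(A ∩ B) / P(B) = (11/40) / (19/40) = 11/19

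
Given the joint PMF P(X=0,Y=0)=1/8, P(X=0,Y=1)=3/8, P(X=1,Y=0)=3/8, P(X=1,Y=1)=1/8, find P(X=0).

P(X=0) = P(X=0,Y=0) + P(X=0,Y=1)
= 1/8 + 3/8
= 1/2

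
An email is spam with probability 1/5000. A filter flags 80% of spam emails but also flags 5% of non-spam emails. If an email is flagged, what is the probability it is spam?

Let D = the rare event, + = positive/flagged.
P(D) = 1/5000
P(+|D) = 80/100 = 4/5
P(+|D') = 5/100 = 1/20
P(+) = P(+|D)P(D) + P(+|D')P(D')
     = \frac{4}{5} × \frac{1}{5000} + \frac{1}{20} × \frac{4999}{5000}
     = \frac{1003}{20000}
P(D|+) = P(+|D)P(D)/P(+) = \frac{16}{5015}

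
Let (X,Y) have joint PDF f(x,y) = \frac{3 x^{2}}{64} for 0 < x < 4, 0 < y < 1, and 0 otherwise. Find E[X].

f_X(x) = ∫_0^1 \frac{3 x^{2}}{64} dy = \frac{3 x^{2}}{64}
E[X] = ∫_0^4 x × (\frac{3 x^{2}}{64}) dx = 3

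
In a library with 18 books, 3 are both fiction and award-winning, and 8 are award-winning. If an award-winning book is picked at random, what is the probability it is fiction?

P(A ∩ B) = 3/18 = 1/6
P(B) = 8/18 = 4/9
P(A|B) = P(A ∩ B) / P(B) = (1/6) / (4/9) = 3/8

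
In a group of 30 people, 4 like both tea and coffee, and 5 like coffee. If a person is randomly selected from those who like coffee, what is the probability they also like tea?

P(A ∩ B) = 4/30 = 2/15
P(B) = 5/30 = 1/6
P(A|B) = P(A ∩ B) / P(B) = (2/15) / (1/6) = 4/5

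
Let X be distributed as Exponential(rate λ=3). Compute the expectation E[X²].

Using the identity E[X²] = Var(X) + (E[X])²:
E[X] = \frac{1}{3}
Var(X) = \frac{1}{9}
E[X²] = \frac{1}{9} + (\frac{1}{3})²
= \frac{2}{9}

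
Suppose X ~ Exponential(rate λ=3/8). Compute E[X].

For X ~ Exponential(rate λ=3/8), the expected value is:
E[X] = \frac{8}{3}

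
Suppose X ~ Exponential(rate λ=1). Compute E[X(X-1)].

E[X(X-1)] = E[X² - X] = E[X²] - E[X]
E[X] = 1
E[X²] = Var(X) + (E[X])² = 1 + (1)² = 2
E[X(X-1)] = 2 - 1 = 1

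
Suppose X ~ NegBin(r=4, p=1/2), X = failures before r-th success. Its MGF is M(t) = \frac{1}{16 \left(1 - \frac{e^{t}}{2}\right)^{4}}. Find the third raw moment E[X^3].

To find E[X^3], compute M^(3)(0):
M^(1)(t) = \frac{e^{t}}{8 \left(1 - \frac{e^{t}}{2}\right)^{5}}
M^(2)(t) = \frac{e^{t}}{8 \left(1 - \frac{e^{t}}{2}\right)^{5}} + \frac{5 e^{2 t}}{16 \left(1 - \frac{e^{t}}{2}\right)^{6}}
M^(3)(t) = \frac{e^{t}}{8 \left(1 - \frac{e^{t}}{2}\right)^{5}} + \frac{15 e^{2 t}}{16 \left(1 - \frac{e^{t}}{2}\right)^{6}} + \frac{15 e^{3 t}}{16 \left(1 - \frac{e^{t}}{2}\right)^{7}}
M^(3)(0) = 184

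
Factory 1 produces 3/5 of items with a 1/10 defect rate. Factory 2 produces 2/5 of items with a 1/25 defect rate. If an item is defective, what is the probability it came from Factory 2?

Using Bayes' theorem:
P(F1) = 3/5, P(D|F1) = 1/10
P(F2) = 2/5, P(D|F2) = 1/25
P(D) = P(D|F1)P(F1) + P(D|F2)P(F2)
     = \frac{19}{250}
P(F2|D) = P(D|F2)P(F2) / P(D)
= \frac{4}{19}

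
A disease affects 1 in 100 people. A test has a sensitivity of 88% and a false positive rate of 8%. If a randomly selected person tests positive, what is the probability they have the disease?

Let D = the rare event, + = positive/flagged.
P(D) = 1/100
P(+|D) = 88/100 = 22/25
P(+|D') = 8/100 = 2/25
P(+) = P(+|D)P(D) + P(+|D')P(D')
     = \frac{22}{25} × \frac{1}{100} + \frac{2}{25} × \frac{99}{100}
     = \frac{11}{125}
P(D|+) = P(+|D)P(D)/P(+) = \frac{1}{10}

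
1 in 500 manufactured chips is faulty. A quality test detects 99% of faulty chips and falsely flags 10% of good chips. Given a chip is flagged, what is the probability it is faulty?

Let D = the rare event, + = positive/flagged.
P(D) = 1/500
P(+|D) = 99/100
P(+|D') = 10/100 = 1/10
P(+) = P(+|D)P(D) + P(+|D')P(D')
     = \frac{99}{100} × \frac{1}{500} + \frac{1}{10} × \frac{499}{500}
     = \frac{5089}{50000}
P(D|+) = P(+|D)P(D)/P(+) = \frac{99}{5089}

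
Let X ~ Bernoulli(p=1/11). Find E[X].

For X ~ Bernoulli(p=1/11), the expected value is:
E[X] = \frac{1}{11}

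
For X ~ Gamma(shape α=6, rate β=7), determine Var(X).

For X ~ Gamma(shape α=6, rate β=7):
Var(X) = \frac{6}{49}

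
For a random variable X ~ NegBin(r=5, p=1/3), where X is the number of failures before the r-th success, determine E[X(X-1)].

E[X(X-1)] = E[X² - X] = E[X²] - E[X]
E[X] = 10
E[X²] = Var(X) + (E[X])² = 30 + (10)² = 130
E[X(X-1)] = 130 - 10 = 120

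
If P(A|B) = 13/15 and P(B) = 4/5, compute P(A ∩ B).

By definition, P(A|B) = P(A ∩ B) / P(B)
So P(A ∩ B) = P(A|B) × P(B)
= 13/15 × 4/5
= 52/75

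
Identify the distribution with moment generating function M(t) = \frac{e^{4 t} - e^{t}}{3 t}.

The MGF M(t) = \frac{e^{4 t} - e^{t}}{3 t} is the standard form for the Uniform distribution.
Comparing with the known MGF formula identifies: Uniform(1, 4)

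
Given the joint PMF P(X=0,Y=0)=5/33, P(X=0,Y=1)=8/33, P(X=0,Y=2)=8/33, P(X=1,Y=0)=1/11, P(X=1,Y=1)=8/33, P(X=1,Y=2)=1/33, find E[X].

First find marginal of X:
P(X=0) = 7/11
P(X=1) = 4/11
E[X] = 0 × 7/11 + 1 × 4/11 = 4/11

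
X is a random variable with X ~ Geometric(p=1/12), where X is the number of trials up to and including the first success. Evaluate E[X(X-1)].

E[X(X-1)] = E[X² - X] = E[X²] - E[X]
E[X] = 12
E[X²] = Var(X) + (E[X])² = 132 + (12)² = 276
E[X(X-1)] = 276 - 12 = 264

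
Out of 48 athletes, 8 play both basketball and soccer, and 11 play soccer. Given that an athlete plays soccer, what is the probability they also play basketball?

P(A ∩ B) = 8/48 = 1/6
P(B) = 11/48
P(A|B) = P(A ∩ B) / P(B) = (1/6) / (11/48) = 8/11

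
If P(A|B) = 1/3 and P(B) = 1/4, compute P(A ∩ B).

By definition, P(A|B) = P(A ∩ B) / P(B)
So P(A ∩ B) = P(A|B) × P(B)
= 1/3 × 1/4
= 1/12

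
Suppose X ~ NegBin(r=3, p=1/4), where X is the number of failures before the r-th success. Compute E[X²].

Using the identity E[X²] = Var(X) + (E[X])²:
E[X] = 9
Var(X) = 36
E[X²] = 36 + (9)²
= 117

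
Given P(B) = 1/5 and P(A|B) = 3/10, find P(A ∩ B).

By definition, P(A|B) = P(A ∩ B) / P(B)
So P(A ∩ B) = P(A|B) × P(B)
= 3/10 × 1/5
= 3/50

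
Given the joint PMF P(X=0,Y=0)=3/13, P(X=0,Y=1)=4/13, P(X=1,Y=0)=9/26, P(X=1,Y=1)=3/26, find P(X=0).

P(X=0) = P(X=0,Y=0) + P(X=0,Y=1)
= 3/13 + 4/13
= 7/13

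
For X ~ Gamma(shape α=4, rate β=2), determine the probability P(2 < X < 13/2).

P(2 < X < 13/2) = ∫_{2}^{13/2} f(x) dx
where f(x) = \frac{8 x^{3} e^{- 2 x}}{3}
= \frac{-1394 + 71 e^{9}}{3 e^{13}}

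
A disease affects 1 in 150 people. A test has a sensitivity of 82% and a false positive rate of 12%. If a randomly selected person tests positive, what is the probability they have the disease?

Let D = the rare event, + = positive/flagged.
P(D) = 1/150
P(+|D) = 82/100 = 41/50
P(+|D') = 12/100 = 3/25
P(+) = P(+|D)P(D) + P(+|D')P(D')
     = \frac{41}{50} × \frac{1}{150} + \frac{3}{25} × \frac{149}{150}
     = \frac{187}{1500}
P(D|+) = P(+|D)P(D)/P(+) = \frac{41}{935}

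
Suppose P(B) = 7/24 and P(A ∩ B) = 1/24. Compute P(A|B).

P(A|B) = P(A ∩ B) / P(B)
= (1/24) / (7/24)
= 1/7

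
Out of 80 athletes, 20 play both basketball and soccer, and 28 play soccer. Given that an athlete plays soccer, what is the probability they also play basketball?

P(A ∩ B) = 20/80 = 1/4
P(B) = 28/80 = 7/20
P(A|B) = P(A ∩ B) / P(B) = (1/4) / (7/20) = 5/7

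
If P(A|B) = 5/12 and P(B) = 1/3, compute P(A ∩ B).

By definition, P(A|B) = P(A ∩ B) / P(B)
So P(A ∩ B) = P(A|B) × P(B)
= 5/12 × 1/3
= 5/36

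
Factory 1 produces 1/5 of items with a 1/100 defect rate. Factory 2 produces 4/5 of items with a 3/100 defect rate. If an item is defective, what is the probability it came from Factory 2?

Using Bayes' theorem:
P(F1) = 1/5, P(D|F1) = 1/100
P(F2) = 4/5, P(D|F2) = 3/100
P(D) = P(D|F1)P(F1) + P(D|F2)P(F2)
     = \frac{13}{500}
P(F2|D) = P(D|F2)P(F2) / P(D)
= \frac{12}{13}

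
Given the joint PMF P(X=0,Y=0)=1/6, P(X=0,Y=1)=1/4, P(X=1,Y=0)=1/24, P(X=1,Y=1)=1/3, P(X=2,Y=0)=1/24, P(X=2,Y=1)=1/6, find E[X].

First find marginal of X:
P(X=0) = 5/12
P(X=1) = 3/8
P(X=2) = 5/24
E[X] = 0 × 5/12 + 1 × 3/8 + 2 × 5/24 = 19/24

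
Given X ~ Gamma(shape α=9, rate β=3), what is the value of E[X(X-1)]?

E[X(X-1)] = E[X² - X] = E[X²] - E[X]
E[X] = 3
E[X²] = Var(X) + (E[X])² = 1 + (3)² = 10
E[X(X-1)] = 10 - 3 = 7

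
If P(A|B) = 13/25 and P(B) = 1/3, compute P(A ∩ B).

By definition, P(A|B) = P(A ∩ B) / P(B)
So P(A ∩ B) = P(A|B) × P(B)
= 13/25 × 1/3
= 13/75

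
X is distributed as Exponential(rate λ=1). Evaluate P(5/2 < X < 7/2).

P(5/2 < X < 7/2) = ∫_{5/2}^{7/2} f(x) dx
where f(x) = e^{- x}
= - \frac{1 - e}{e^{\frac{7}{2}}}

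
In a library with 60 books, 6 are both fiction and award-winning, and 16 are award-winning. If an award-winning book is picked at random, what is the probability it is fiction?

P(A ∩ B) = 6/60 = 1/10
P(B) = 16/60 = 4/15
P(A|B) = P(A ∩ B) / P(B) = (1/10) / (4/15) = 3/8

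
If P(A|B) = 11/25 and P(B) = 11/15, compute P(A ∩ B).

By definition, P(A|B) = P(A ∩ B) / P(B)
So P(A ∩ B) = P(A|B) × P(B)
= 11/25 × 11/15
= 121/375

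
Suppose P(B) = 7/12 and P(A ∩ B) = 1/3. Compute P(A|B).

P(A|B) = P(A ∩ B) / P(B)
= (1/3) / (7/12)
= 4/7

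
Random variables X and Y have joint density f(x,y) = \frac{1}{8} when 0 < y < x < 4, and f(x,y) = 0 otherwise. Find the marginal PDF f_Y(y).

f_Y(y) = ∫_y^4 \frac{1}{8} dx = \frac{1}{2} - \frac{y}{8}
for 0 < y < 4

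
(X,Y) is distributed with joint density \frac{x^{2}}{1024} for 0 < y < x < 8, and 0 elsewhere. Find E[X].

f_X(x) = ∫_0^x \frac{x^{2}}{1024} dy = \frac{x^{3}}{1024}
E[X] = ∫_0^8 x × (\frac{x^{3}}{1024}) dx = \frac{32}{5}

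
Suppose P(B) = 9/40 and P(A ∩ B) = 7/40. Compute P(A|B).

P(A|B) = P(A ∩ B) / P(B)
= (7/40) / (9/40)
= 7/9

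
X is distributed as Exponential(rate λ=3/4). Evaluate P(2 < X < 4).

P(2 < X < 4) = ∫_{2}^{4} f(x) dx
where f(x) = \frac{3 e^{- \frac{3 x}{4}}}{4}
= - \frac{1}{e^{3}} + e^{- \frac{3}{2}}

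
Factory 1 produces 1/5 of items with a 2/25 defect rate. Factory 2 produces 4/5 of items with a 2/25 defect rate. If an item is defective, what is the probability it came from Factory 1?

Using Bayes' theorem:
P(F1) = 1/5, P(D|F1) = 2/25
P(F2) = 4/5, P(D|F2) = 2/25
P(D) = P(D|F1)P(F1) + P(D|F2)P(F2)
     = \frac{2}{25}
P(F1|D) = P(D|F1)P(F1) / P(D)
= \frac{1}{5}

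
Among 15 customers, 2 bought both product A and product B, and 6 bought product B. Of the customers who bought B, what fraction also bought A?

P(A ∩ B) = 2/15
P(B) = 6/15 = 2/5
P(A|B) = P(A ∩ B) / P(B) = (2/15) / (2/5) = 1/3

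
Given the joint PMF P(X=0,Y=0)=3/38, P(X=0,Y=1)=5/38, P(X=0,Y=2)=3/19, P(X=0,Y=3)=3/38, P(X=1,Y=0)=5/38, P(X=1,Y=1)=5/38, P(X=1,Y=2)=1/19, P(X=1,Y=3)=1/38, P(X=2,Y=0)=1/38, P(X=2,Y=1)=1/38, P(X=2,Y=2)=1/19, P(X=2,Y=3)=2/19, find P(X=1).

P(X=1) = P(X=1,Y=0) + P(X=1,Y=1) + P(X=1,Y=2) + P(X=1,Y=3)
= 5/38 + 5/38 + 1/19 + 1/38
= 13/38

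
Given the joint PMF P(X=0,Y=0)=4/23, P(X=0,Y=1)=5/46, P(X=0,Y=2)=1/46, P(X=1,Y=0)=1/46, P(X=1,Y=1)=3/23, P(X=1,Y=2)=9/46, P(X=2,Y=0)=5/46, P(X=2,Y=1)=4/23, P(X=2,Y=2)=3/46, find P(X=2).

P(X=2) = P(X=2,Y=0) + P(X=2,Y=1) + P(X=2,Y=2)
= 5/46 + 4/23 + 3/46
= 8/23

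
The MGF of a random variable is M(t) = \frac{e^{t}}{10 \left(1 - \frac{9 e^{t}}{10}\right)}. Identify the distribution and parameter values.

The MGF M(t) = \frac{e^{t}}{10 \left(1 - \frac{9 e^{t}}{10}\right)} is the standard form for the Geometric distribution.
Comparing with the known MGF formula identifies: Geometric(p=1/10), X = trial number of first success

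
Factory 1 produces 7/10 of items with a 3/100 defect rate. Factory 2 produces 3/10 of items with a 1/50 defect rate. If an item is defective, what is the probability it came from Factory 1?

Using Bayes' theorem:
P(F1) = 7/10, P(D|F1) = 3/100
P(F2) = 3/10, P(D|F2) = 1/50
P(D) = P(D|F1)P(F1) + P(D|F2)P(F2)
     = \frac{27}{1000}
P(F1|D) = P(D|F1)P(F1) / P(D)
= \frac{7}{9}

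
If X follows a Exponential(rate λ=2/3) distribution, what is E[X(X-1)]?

E[X(X-1)] = E[X² - X] = E[X²] - E[X]
E[X] = \frac{3}{2}
E[X²] = Var(X) + (E[X])² = \frac{9}{4} + (\frac{3}{2})² = \frac{9}{2}
E[X(X-1)] = \frac{9}{2} - \frac{3}{2} = 3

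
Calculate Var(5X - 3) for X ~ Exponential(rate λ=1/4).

For X ~ Exponential(rate λ=1/4):
Var(X) = 16
Var(5X - 3) = (5)² × Var(X) = 25 × 16 = 400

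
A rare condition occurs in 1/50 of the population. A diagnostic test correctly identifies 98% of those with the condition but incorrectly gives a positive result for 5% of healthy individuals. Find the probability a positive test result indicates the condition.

Let D = the rare event, + = positive/flagged.
P(D) = 1/50
P(+|D) = 98/100 = 49/50
P(+|D') = 5/100 = 1/20
P(+) = P(+|D)P(D) + P(+|D')P(D')
     = \frac{49}{50} × \frac{1}{50} + \frac{1}{20} × \frac{49}{50}
     = \frac{343}{5000}
P(D|+) = P(+|D)P(D)/P(+) = \frac{2}{7}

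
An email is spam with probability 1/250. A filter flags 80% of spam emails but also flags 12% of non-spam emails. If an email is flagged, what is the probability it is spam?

Let D = the rare event, + = positive/flagged.
P(D) = 1/250
P(+|D) = 80/100 = 4/5
P(+|D') = 12/100 = 3/25
P(+) = P(+|D)P(D) + P(+|D')P(D')
     = \frac{4}{5} × \frac{1}{250} + \frac{3}{25} × \frac{249}{250}
     = \frac{767}{6250}
P(D|+) = P(+|D)P(D)/P(+) = \frac{20}{767}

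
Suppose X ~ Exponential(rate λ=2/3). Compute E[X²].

Using the identity E[X²] = Var(X) + (E[X])²:
E[X] = \frac{3}{2}
Var(X) = \frac{9}{4}
E[X²] = \frac{9}{4} + (\frac{3}{2})²
= \frac{9}{2}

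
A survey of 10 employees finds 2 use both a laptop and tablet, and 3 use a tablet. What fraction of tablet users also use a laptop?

P(A ∩ B) = 2/10 = 1/5
P(B) = 3/10
P(A|B) = P(A ∩ B) / P(B) = (1/5) / (3/10) = 2/3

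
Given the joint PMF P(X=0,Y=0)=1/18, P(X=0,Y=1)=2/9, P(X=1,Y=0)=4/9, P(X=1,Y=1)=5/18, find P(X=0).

P(X=0) = P(X=0,Y=0) + P(X=0,Y=1)
= 1/18 + 2/9
= 5/18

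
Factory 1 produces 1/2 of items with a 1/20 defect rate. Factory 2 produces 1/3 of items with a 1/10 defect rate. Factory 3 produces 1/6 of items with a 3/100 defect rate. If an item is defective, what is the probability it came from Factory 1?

Using Bayes' theorem:
P(F1) = 1/2, P(D|F1) = 1/20
P(F2) = 1/3, P(D|F2) = 1/10
P(F3) = 1/6, P(D|F3) = 3/100
P(D) = P(D|F1)P(F1) + P(D|F2)P(F2) + P(D|F3)P(F3)
     = \frac{19}{300}
P(F1|D) = P(D|F1)P(F1) / P(D)
= \frac{15}{38}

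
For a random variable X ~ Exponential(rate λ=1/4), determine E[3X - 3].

For X ~ Exponential(rate λ=1/4):
E[X] = 4
E[3X - 3] = 3 × E[X] - 3 = 9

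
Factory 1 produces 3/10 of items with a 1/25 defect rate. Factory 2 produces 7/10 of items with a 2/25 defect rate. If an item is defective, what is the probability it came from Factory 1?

Using Bayes' theorem:
P(F1) = 3/10, P(D|F1) = 1/25
P(F2) = 7/10, P(D|F2) = 2/25
P(D) = P(D|F1)P(F1) + P(D|F2)P(F2)
     = \frac{17}{250}
P(F1|D) = P(D|F1)P(F1) / P(D)
= \frac{3}{17}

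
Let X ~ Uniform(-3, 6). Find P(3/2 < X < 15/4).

P(3/2 < X < 15/4) = ∫_{3/2}^{15/4} f(x) dx
where f(x) = \frac{1}{9}
= \frac{1}{4}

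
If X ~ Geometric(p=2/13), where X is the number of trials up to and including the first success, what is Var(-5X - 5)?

For X ~ Geometric(p=2/13), where X is the number of trials up to and including the first success:
Var(X) = \frac{143}{4}
Var(-5X - 5) = (-5)² × Var(X) = 25 × \frac{143}{4} = \frac{3575}{4}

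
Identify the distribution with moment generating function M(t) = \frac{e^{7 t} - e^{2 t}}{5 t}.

The MGF M(t) = \frac{e^{7 t} - e^{2 t}}{5 t} is the standard form for the Uniform distribution.
Comparing with the known MGF formula identifies: Uniform(2, 7)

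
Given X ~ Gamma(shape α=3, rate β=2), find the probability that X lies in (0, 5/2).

P(0 < X < 5/2) = ∫_{0}^{5/2} f(x) dx
where f(x) = 4 x^{2} e^{- 2 x}
= 1 - \frac{37}{2 e^{5}}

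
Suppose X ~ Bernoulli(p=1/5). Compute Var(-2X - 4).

For X ~ Bernoulli(p=1/5):
Var(X) = \frac{4}{25}
Var(-2X - 4) = (-2)² × Var(X) = 4 × \frac{4}{25} = \frac{16}{25}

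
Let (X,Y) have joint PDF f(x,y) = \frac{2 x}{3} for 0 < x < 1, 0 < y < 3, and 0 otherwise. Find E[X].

f_X(x) = ∫_0^3 \frac{2 x}{3} dy = 2 x
E[X] = ∫_0^1 x × (2 x) dx = \frac{2}{3}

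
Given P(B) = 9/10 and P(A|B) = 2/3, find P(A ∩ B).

By definition, P(A|B) = P(A ∩ B) / P(B)
So P(A ∩ B) = P(A|B) × P(B)
= 2/3 × 9/10
= 3/5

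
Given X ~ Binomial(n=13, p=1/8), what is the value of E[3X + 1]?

For X ~ Binomial(n=13, p=1/8):
E[X] = \frac{13}{8}
E[3X + 1] = 3 × E[X] + 1 = \frac{47}{8}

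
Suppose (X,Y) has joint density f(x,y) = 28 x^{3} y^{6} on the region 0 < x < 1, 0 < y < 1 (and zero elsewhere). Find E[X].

E[X] = ∫_0^1 ∫_0^1 x × f(x,y) dy dx
= ∫_0^1 ∫_0^1 x × (28 x^{3} y^{6}) dy dx
= \frac{4}{5}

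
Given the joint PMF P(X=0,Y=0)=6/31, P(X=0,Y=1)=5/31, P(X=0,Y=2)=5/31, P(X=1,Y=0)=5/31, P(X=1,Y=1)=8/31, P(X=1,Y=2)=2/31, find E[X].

First find marginal of X:
P(X=0) = 16/31
P(X=1) = 15/31
E[X] = 0 × 16/31 + 1 × 15/31 = 15/31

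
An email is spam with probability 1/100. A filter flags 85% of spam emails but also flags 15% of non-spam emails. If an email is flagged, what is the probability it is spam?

Let D = the rare event, + = positive/flagged.
P(D) = 1/100
P(+|D) = 85/100 = 17/20
P(+|D') = 15/100 = 3/20
P(+) = P(+|D)P(D) + P(+|D')P(D')
     = \frac{17}{20} × \frac{1}{100} + \frac{3}{20} × \frac{99}{100}
     = \frac{157}{1000}
P(D|+) = P(+|D)P(D)/P(+) = \frac{17}{314}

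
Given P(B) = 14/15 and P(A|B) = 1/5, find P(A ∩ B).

By definition, P(A|B) = P(A ∩ B) / P(B)
So P(A ∩ B) = P(A|B) × P(B)
= 1/5 × 14/15
= 14/75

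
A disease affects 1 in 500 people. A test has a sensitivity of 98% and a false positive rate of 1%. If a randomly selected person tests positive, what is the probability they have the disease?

Let D = the rare event, + = positive/flagged.
P(D) = 1/500
P(+|D) = 98/100 = 49/50
P(+|D') = 1/100
P(+) = P(+|D)P(D) + P(+|D')P(D')
     = \frac{49}{50} × \frac{1}{500} + \frac{1}{100} × \frac{499}{500}
     = \frac{597}{50000}
P(D|+) = P(+|D)P(D)/P(+) = \frac{98}{597}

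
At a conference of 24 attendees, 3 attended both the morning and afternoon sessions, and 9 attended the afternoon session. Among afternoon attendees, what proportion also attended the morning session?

P(A ∩ B) = 3/24 = 1/8
P(B) = 9/24 = 3/8
P(A|B) = P(A ∩ B) / P(B) = (1/8) / (3/8) = 1/3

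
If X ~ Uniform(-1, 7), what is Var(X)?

For X ~ Uniform(-1, 7):
Var(X) = \frac{16}{3}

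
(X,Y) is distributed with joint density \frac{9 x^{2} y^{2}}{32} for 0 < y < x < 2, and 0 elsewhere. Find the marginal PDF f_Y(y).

f_Y(y) = ∫_y^2 \frac{9 x^{2} y^{2}}{32} dx = \frac{3 y^{2} \left(8 - y^{3}\right)}{32}
for 0 < y < 2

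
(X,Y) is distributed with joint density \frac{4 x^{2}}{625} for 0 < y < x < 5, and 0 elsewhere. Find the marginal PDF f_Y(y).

f_Y(y) = ∫_y^5 \frac{4 x^{2}}{625} dx = \frac{4}{15} - \frac{4 y^{3}}{1875}
for 0 < y < 5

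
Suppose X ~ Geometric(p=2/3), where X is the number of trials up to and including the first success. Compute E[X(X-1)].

E[X(X-1)] = E[X² - X] = E[X²] - E[X]
E[X] = \frac{3}{2}
E[X²] = Var(X) + (E[X])² = \frac{3}{4} + (\frac{3}{2})² = 3
E[X(X-1)] = 3 - \frac{3}{2} = \frac{3}{2}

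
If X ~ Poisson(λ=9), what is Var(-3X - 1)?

For X ~ Poisson(λ=9):
Var(X) = 9
Var(-3X - 1) = (-3)² × Var(X) = 9 × 9 = 81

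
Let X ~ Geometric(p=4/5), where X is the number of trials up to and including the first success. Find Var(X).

For X ~ Geometric(p=4/5), where X is the number of trials up to and including the first success:
Var(X) = \frac{5}{16}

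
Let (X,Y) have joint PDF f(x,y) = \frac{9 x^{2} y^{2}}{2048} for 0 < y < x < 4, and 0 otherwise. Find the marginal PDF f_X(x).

f_X(x) = ∫_0^x \frac{9 x^{2} y^{2}}{2048} dy = \frac{3 x^{5}}{2048}
for 0 < x < 4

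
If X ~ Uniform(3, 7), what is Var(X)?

For X ~ Uniform(3, 7):
Var(X) = \frac{4}{3}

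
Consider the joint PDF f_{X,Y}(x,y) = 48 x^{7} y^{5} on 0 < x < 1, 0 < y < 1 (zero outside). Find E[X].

E[X] = ∫_0^1 ∫_0^1 x × f(x,y) dy dx
= ∫_0^1 ∫_0^1 x × (48 x^{7} y^{5}) dy dx
= \frac{8}{9}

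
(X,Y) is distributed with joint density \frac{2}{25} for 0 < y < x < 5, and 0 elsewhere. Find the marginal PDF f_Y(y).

f_Y(y) = ∫_y^5 \frac{2}{25} dx = \frac{2}{5} - \frac{2 y}{25}
for 0 < y < 5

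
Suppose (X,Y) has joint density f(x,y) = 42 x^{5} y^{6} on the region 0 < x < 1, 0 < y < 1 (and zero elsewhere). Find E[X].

E[X] = ∫_0^1 ∫_0^1 x × f(x,y) dy dx
= ∫_0^1 ∫_0^1 x × (42 x^{5} y^{6}) dy dx
= \frac{6}{7}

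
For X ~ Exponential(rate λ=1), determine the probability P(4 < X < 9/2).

P(4 < X < 9/2) = ∫_{4}^{9/2} f(x) dx
where f(x) = e^{- x}
= - \frac{1}{e^{\frac{9}{2}}} + e^{-4}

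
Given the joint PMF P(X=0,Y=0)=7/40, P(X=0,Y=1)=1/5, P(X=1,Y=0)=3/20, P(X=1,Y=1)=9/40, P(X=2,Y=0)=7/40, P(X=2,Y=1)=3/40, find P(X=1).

P(X=1) = P(X=1,Y=0) + P(X=1,Y=1)
= 3/20 + 9/40
= 3/8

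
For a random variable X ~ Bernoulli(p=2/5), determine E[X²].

Using the identity E[X²] = Var(X) + (E[X])²:
E[X] = \frac{2}{5}
Var(X) = \frac{6}{25}
E[X²] = \frac{6}{25} + (\frac{2}{5})²
= \frac{2}{5}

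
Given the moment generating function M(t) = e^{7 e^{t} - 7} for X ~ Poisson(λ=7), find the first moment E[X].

To find E[X], compute M^(1)(0):
M^(1)(t) = 7 e^{t} e^{7 e^{t} - 7}
M^(1)(0) = 7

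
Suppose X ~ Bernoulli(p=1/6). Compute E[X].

For X ~ Bernoulli(p=1/6), the expected value is:
E[X] = \frac{1}{6}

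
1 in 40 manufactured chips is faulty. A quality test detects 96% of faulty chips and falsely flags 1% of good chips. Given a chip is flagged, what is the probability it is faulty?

Let D = the rare event, + = positive/flagged.
P(D) = 1/40
P(+|D) = 96/100 = 24/25
P(+|D') = 1/100
P(+) = P(+|D)P(D) + P(+|D')P(D')
     = \frac{24}{25} × \frac{1}{40} + \frac{1}{100} × \frac{39}{40}
     = \frac{27}{800}
P(D|+) = P(+|D)P(D)/P(+) = \frac{32}{45}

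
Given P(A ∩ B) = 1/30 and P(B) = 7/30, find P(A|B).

P(A|B) = P(A ∩ B) / P(B)
= (1/30) / (7/30)
= 1/7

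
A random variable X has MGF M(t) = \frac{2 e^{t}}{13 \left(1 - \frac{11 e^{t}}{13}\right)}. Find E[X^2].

To find E[X^2], compute M^(2)(0):
M^(1)(t) = \frac{2 e^{t}}{13 \left(1 - \frac{11 e^{t}}{13}\right)} + \frac{22 e^{2 t}}{169 \left(1 - \frac{11 e^{t}}{13}\right)^{2}}
M^(2)(t) = \frac{2 e^{t}}{13 \left(1 - \frac{11 e^{t}}{13}\right)} + \frac{66 e^{2 t}}{169 \left(1 - \frac{11 e^{t}}{13}\right)^{2}} + \frac{484 e^{3 t}}{2197 \left(1 - \frac{11 e^{t}}{13}\right)^{3}}
M^(2)(0) = 78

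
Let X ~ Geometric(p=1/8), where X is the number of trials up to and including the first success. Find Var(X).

For X ~ Geometric(p=1/8), where X is the number of trials up to and including the first success:
Var(X) = 56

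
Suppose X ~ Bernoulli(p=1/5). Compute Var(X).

For X ~ Bernoulli(p=1/5):
Var(X) = \frac{4}{25}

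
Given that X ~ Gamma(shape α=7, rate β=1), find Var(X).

For X ~ Gamma(shape α=7, rate β=1):
Var(X) = 7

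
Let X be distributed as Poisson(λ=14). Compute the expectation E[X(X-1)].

E[X(X-1)] = E[X² - X] = E[X²] - E[X]
E[X] = 14
E[X²] = Var(X) + (E[X])² = 14 + (14)² = 210
E[X(X-1)] = 210 - 14 = 196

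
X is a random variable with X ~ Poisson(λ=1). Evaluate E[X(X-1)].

E[X(X-1)] = E[X² - X] = E[X²] - E[X]
E[X] = 1
E[X²] = Var(X) + (E[X])² = 1 + (1)² = 2
E[X(X-1)] = 2 - 1 = 1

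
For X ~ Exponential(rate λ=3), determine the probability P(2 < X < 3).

P(2 < X < 3) = ∫_{2}^{3} f(x) dx
where f(x) = 3 e^{- 3 x}
= - \frac{1 - e^{3}}{e^{9}}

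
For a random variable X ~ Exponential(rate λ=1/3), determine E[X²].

Using the identity E[X²] = Var(X) + (E[X])²:
E[X] = 3
Var(X) = 9
E[X²] = 9 + (3)²
= 18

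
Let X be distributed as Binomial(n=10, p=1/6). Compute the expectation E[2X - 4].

For X ~ Binomial(n=10, p=1/6):
E[X] = \frac{5}{3}
E[2X - 4] = 2 × E[X] - 4 = - \frac{2}{3}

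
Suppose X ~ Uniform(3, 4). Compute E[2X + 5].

For X ~ Uniform(3, 4):
E[X] = \frac{7}{2}
E[2X + 5] = 2 × E[X] + 5 = 12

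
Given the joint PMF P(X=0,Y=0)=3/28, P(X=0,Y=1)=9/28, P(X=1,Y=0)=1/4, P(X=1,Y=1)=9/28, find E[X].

First find marginal of X:
P(X=0) = 3/7
P(X=1) = 4/7
E[X] = 0 × 3/7 + 1 × 4/7 = 4/7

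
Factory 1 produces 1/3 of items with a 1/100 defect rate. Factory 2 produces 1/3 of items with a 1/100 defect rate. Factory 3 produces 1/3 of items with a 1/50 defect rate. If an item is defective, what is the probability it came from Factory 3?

Using Bayes' theorem:
P(F1) = 1/3, P(D|F1) = 1/100
P(F2) = 1/3, P(D|F2) = 1/100
P(F3) = 1/3, P(D|F3) = 1/50
P(D) = P(D|F1)P(F1) + P(D|F2)P(F2) + P(D|F3)P(F3)
     = \frac{1}{75}
P(F3|D) = P(D|F3)P(F3) / P(D)
= \frac{1}{2}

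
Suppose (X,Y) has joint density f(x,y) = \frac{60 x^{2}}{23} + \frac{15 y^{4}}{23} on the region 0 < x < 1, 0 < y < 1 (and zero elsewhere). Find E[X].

E[X] = ∫_0^1 ∫_0^1 x × f(x,y) dy dx
= ∫_0^1 ∫_0^1 x × (\frac{60 x^{2}}{23} + \frac{15 y^{4}}{23}) dy dx
= \frac{33}{46}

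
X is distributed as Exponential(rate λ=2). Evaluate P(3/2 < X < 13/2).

P(3/2 < X < 13/2) = ∫_{3/2}^{13/2} f(x) dx
where f(x) = 2 e^{- 2 x}
= - \frac{1 - e^{10}}{e^{13}}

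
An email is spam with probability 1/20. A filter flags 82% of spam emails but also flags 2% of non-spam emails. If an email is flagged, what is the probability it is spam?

Let D = the rare event, + = positive/flagged.
P(D) = 1/20
P(+|D) = 82/100 = 41/50
P(+|D') = 2/100 = 1/50
P(+) = P(+|D)P(D) + P(+|D')P(D')
     = \frac{41}{50} × \frac{1}{20} + \frac{1}{50} × \frac{19}{20}
     = \frac{3}{50}
P(D|+) = P(+|D)P(D)/P(+) = \frac{41}{60}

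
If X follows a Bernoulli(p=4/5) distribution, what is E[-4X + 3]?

For X ~ Bernoulli(p=4/5):
E[X] = \frac{4}{5}
E[-4X + 3] = -4 × E[X] + 3 = - \frac{1}{5}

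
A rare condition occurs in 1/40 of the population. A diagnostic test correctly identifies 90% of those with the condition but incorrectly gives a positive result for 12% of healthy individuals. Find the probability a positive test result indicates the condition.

Let D = the rare event, + = positive/flagged.
P(D) = 1/40
P(+|D) = 90/100 = 9/10
P(+|D') = 12/100 = 3/25
P(+) = P(+|D)P(D) + P(+|D')P(D')
     = \frac{9}{10} × \frac{1}{40} + \frac{3}{25} × \frac{39}{40}
     = \frac{279}{2000}
P(D|+) = P(+|D)P(D)/P(+) = \frac{5}{31}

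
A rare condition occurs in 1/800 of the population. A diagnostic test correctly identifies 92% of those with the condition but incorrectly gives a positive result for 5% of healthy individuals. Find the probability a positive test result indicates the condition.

Let D = the rare event, + = positive/flagged.
P(D) = 1/800
P(+|D) = 92/100 = 23/25
P(+|D') = 5/100 = 1/20
P(+) = P(+|D)P(D) + P(+|D')P(D')
     = \frac{23}{25} × \frac{1}{800} + \frac{1}{20} × \frac{799}{800}
     = \frac{4087}{80000}
P(D|+) = P(+|D)P(D)/P(+) = \frac{92}{4087}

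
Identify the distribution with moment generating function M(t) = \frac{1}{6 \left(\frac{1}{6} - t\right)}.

The MGF M(t) = \frac{1}{6 \left(\frac{1}{6} - t\right)} is the standard form for the Exponential distribution.
Comparing with the known MGF formula identifies: Exponential(rate λ=1/6)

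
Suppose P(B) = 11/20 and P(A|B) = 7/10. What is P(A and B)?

By definition, P(A|B) = P(A ∩ B) / P(B)
So P(A ∩ B) = P(A|B) × P(B)
= 7/10 × 11/20
= 77/200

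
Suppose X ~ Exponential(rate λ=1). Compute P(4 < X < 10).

P(4 < X < 10) = ∫_{4}^{10} f(x) dx
where f(x) = e^{- x}
= - \frac{1 - e^{6}}{e^{10}}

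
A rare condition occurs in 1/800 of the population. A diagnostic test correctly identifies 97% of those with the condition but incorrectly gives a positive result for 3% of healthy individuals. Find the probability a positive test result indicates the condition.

Let D = the rare event, + = positive/flagged.
P(D) = 1/800
P(+|D) = 97/100
P(+|D') = 3/100
P(+) = P(+|D)P(D) + P(+|D')P(D')
     = \frac{97}{100} × \frac{1}{800} + \frac{3}{100} × \frac{799}{800}
     = \frac{1247}{40000}
P(D|+) = P(+|D)P(D)/P(+) = \frac{97}{2494}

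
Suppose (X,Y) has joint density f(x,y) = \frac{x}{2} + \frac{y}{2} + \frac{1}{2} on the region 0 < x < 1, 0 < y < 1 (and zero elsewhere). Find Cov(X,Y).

E[XY] = ∫∫ xy × f(x,y) dx dy = \frac{7}{24}
E[X] = \frac{13}{24}
E[Y] = \frac{13}{24}
Cov(X,Y) = E[XY] - E[X]E[Y] = - \frac{1}{576}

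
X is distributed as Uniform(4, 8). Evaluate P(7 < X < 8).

P(7 < X < 8) = ∫_{7}^{8} f(x) dx
where f(x) = \frac{1}{4}
= \frac{1}{4}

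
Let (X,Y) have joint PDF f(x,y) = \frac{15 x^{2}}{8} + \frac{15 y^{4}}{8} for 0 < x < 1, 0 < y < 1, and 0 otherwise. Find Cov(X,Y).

E[XY] = ∫∫ xy × f(x,y) dx dy = \frac{25}{64}
E[X] = \frac{21}{32}
E[Y] = \frac{5}{8}
Cov(X,Y) = E[XY] - E[X]E[Y] = - \frac{5}{256}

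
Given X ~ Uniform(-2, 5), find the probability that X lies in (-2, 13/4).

P(-2 < X < 13/4) = ∫_{-2}^{13/4} f(x) dx
where f(x) = \frac{1}{7}
= \frac{3}{4}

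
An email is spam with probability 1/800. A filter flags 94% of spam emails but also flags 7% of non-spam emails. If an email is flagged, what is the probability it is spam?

Let D = the rare event, + = positive/flagged.
P(D) = 1/800
P(+|D) = 94/100 = 47/50
P(+|D') = 7/100
P(+) = P(+|D)P(D) + P(+|D')P(D')
     = \frac{47}{50} × \frac{1}{800} + \frac{7}{100} × \frac{799}{800}
     = \frac{5687}{80000}
P(D|+) = P(+|D)P(D)/P(+) = \frac{2}{121}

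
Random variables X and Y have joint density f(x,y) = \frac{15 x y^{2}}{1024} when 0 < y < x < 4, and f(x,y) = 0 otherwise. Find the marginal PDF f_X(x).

f_X(x) = ∫_0^x \frac{15 x y^{2}}{1024} dy = \frac{5 x^{4}}{1024}
for 0 < x < 4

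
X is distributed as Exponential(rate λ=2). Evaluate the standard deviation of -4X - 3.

For X ~ Exponential(rate λ=2):
Var(X) = \frac{1}{4}
SD(X) = √(Var(X)) = √(\frac{1}{4}) = \frac{1}{2}
SD(-4X - 3) = |-4| × SD(X) = 4 × \frac{1}{2} = 2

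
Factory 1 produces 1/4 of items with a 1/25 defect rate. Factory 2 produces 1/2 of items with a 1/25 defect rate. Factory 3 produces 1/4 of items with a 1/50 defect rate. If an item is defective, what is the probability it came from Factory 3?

Using Bayes' theorem:
P(F1) = 1/4, P(D|F1) = 1/25
P(F2) = 1/2, P(D|F2) = 1/25
P(F3) = 1/4, P(D|F3) = 1/50
P(D) = P(D|F1)P(F1) + P(D|F2)P(F2) + P(D|F3)P(F3)
     = \frac{7}{200}
P(F3|D) = P(D|F3)P(F3) / P(D)
= \frac{1}{7}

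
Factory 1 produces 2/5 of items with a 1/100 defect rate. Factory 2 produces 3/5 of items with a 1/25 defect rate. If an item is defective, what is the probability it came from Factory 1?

Using Bayes' theorem:
P(F1) = 2/5, P(D|F1) = 1/100
P(F2) = 3/5, P(D|F2) = 1/25
P(D) = P(D|F1)P(F1) + P(D|F2)P(F2)
     = \frac{7}{250}
P(F1|D) = P(D|F1)P(F1) / P(D)
= \frac{1}{7}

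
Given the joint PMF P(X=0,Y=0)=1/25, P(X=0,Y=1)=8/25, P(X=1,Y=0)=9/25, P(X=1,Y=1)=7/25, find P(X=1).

P(X=1) = P(X=1,Y=0) + P(X=1,Y=1)
= 9/25 + 7/25
= 16/25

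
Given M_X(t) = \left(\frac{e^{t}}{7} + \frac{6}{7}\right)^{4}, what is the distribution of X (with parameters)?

The MGF M(t) = \left(\frac{e^{t}}{7} + \frac{6}{7}\right)^{4} is the standard form for the Binomial distribution.
Comparing with the known MGF formula identifies: Binomial(n=4, p=1/7)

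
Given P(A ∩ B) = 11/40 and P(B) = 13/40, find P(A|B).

P(A|B) = P(A ∩ B) / P(B)
= (11/40) / (13/40)
= 11/13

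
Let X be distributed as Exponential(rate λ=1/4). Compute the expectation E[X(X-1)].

E[X(X-1)] = E[X² - X] = E[X²] - E[X]
E[X] = 4
E[X²] = Var(X) + (E[X])² = 16 + (4)² = 32
E[X(X-1)] = 32 - 4 = 28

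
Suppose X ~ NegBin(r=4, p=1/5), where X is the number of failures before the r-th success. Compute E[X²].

Using the identity E[X²] = Var(X) + (E[X])²:
E[X] = 16
Var(X) = 80
E[X²] = 80 + (16)²
= 336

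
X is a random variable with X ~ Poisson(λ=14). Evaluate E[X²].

Using the identity E[X²] = Var(X) + (E[X])²:
E[X] = 14
Var(X) = 14
E[X²] = 14 + (14)²
= 210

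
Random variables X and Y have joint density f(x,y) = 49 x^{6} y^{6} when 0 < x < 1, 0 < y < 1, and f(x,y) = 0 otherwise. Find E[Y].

E[Y] = ∫_0^1 ∫_0^1 y × f(x,y) dx dy
= \frac{7}{8}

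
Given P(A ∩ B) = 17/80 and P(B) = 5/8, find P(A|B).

P(A|B) = P(A ∩ B) / P(B)
= (17/80) / (5/8)
= 17/50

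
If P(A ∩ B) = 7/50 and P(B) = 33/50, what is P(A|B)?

P(A|B) = P(A ∩ B) / P(B)
= (7/50) / (33/50)
= 7/33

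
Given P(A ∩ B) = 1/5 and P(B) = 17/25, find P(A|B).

P(A|B) = P(A ∩ B) / P(B)
= (1/5) / (17/25)
= 5/17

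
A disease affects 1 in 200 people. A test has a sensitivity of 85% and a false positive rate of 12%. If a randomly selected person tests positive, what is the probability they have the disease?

Let D = the rare event, + = positive/flagged.
P(D) = 1/200
P(+|D) = 85/100 = 17/20
P(+|D') = 12/100 = 3/25
P(+) = P(+|D)P(D) + P(+|D')P(D')
     = \frac{17}{20} × \frac{1}{200} + \frac{3}{25} × \frac{199}{200}
     = \frac{2473}{20000}
P(D|+) = P(+|D)P(D)/P(+) = \frac{85}{2473}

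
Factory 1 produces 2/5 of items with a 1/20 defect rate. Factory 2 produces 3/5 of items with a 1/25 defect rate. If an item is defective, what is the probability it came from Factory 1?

Using Bayes' theorem:
P(F1) = 2/5, P(D|F1) = 1/20
P(F2) = 3/5, P(D|F2) = 1/25
P(D) = P(D|F1)P(F1) + P(D|F2)P(F2)
     = \frac{11}{250}
P(F1|D) = P(D|F1)P(F1) / P(D)
= \frac{5}{11}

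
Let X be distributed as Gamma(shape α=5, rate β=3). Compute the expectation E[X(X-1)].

E[X(X-1)] = E[X² - X] = E[X²] - E[X]
E[X] = \frac{5}{3}
E[X²] = Var(X) + (E[X])² = \frac{5}{9} + (\frac{5}{3})² = \frac{10}{3}
E[X(X-1)] = \frac{10}{3} - \frac{5}{3} = \frac{5}{3}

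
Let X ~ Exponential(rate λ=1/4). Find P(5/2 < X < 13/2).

P(5/2 < X < 13/2) = ∫_{5/2}^{13/2} f(x) dx
where f(x) = \frac{e^{- \frac{x}{4}}}{4}
= - \frac{1 - e}{e^{\frac{13}{8}}}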